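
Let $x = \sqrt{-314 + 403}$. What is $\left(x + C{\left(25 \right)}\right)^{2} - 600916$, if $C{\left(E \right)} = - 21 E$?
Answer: $-600916 + \left(525 - \sqrt{89}\right)^{2} \approx -3.3511 \cdot 10^{5}$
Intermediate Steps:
$x = \sqrt{89} \approx 9.434$
$\left(x + C{\left(25 \right)}\right)^{2} - 600916 = \left(\sqrt{89} - 525\right)^{2} - 600916 = \left(-525 + \sqrt{89}\right)^{2} - 600916 = -600916 + \left(-525 + \sqrt{89}\right)^{2}$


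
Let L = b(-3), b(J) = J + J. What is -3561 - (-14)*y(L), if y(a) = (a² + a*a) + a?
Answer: -2637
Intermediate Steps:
b(J) = 2*J
L = -6 (L = 2*(-3) = -6)
y(a) = a + 2*a² (y(a) = (a² + a²) + a = 2*a² + a = a + 2*a²)
-3561 - (-14)*y(L) = -3561 - (-14)*(-6*(1 + 2*(-6))) = -3561 - (-14)*(-6*(1 - 12)) = -3561 - (-14)*(-6*(-11)) = -3561 - (-14)*66 = -3561 - 1*(-924) = -3561 + 924 = -2637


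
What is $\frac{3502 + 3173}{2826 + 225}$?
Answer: $\frac{2225}{1017} \approx 2.1878$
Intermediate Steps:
$\frac{3502 + 3173}{2826 + 225} = \frac{6675}{3051} = 6675 \cdot \frac{1}{3051} = \frac{2225}{1017}$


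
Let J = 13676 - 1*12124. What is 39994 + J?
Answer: 41546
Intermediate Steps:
J = 1552 (J = 13676 - 12124 = 1552)
39994 + J = 39994 + 1552 = 41546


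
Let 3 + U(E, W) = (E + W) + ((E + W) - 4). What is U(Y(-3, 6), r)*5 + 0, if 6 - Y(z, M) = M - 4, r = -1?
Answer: -5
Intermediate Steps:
Y(z, M) = 10 - M (Y(z, M) = 6 - (M - 4) = 6 - (-4 + M) = 6 + (4 - M) = 10 - M)
U(E, W) = -7 + 2*E + 2*W (U(E, W) = -3 + ((E + W) + ((E + W) - 4)) = -3 + ((E + W) + (-4 + E + W)) = -3 + (-4 + 2*E + 2*W) = -7 + 2*E + 2*W)
U(Y(-3, 6), r)*5 + 0 = (-7 + 2*(10 - 1*6) + 2*(-1))*5 + 0 = (-7 + 2*(10 - 6) - 2)*5 + 0 = (-7 + 2*4 - 2)*5 + 0 = (-7 + 8 - 2)*5 + 0 = -1*5 + 0 = -5 + 0 = -5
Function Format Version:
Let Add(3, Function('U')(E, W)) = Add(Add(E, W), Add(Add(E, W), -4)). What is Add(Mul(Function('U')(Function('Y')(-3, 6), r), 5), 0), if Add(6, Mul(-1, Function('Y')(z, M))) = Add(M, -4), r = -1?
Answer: -5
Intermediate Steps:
Function('Y')(z, M) = Add(10, Mul(-1, M)) (Function('Y')(z, M) = Add(6, Mul(-1, Add(M, -4))) = Add(6, Mul(-1, Add(-4, M))) = Add(6, Add(4, Mul(-1, M))) = Add(10, Mul(-1, M)))
Function('U')(E, W) = Add(-7, Mul(2, E), Mul(2, W)) (Function('U')(E, W) = Add(-3, Add(Add(E, W), Add(Add(E, W), -4))) = Add(-3, Add(Add(E, W), Add(-4, E, W))) = Add(-3, Add(-4, Mul(2, E), Mul(2, W))) = Add(-7, Mul(2, E), Mul(2, W)))
Add(Mul(Function('U')(Function('Y')(-3, 6), r), 5), 0) = Add(Mul(Add(-7, Mul(2, Add(10, Mul(-1, 6))), Mul(2, -1)), 5), 0) = Add(Mul(Add(-7, Mul(2, Add(10, -6)), -2), 5), 0) = Add(Mul(Add(-7, Mul(2, 4), -2), 5), 0) = Add(Mul(Add(-7, 8, -2), 5), 0) = Add(Mul(-1, 5), 0) = Add(-5, 0) = -5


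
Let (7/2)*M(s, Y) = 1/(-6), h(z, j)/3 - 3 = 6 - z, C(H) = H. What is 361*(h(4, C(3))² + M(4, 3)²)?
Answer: 35820586/441 ≈ 81226.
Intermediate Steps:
h(z, j) = 27 - 3*z (h(z, j) = 9 + 3*(6 - z) = 9 + (18 - 3*z) = 27 - 3*z)
M(s, Y) = -1/21 (M(s, Y) = (2/7)/(-6) = (2/7)*(-⅙) = -1/21)
361*(h(4, C(3))² + M(4, 3)²) = 361*((27 - 3*4)² + (-1/21)²) = 361*((27 - 12)² + 1/441) = 361*(15² + 1/441) = 361*(225 + 1/441) = 361*(99226/441) = 35820586/441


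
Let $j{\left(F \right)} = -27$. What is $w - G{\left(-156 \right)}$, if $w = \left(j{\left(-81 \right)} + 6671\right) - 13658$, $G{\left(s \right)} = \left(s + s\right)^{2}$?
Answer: $-104358$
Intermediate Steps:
$G{\left(s \right)} = 4 s^{2}$ ($G{\left(s \right)} = \left(2 s\right)^{2} = 4 s^{2}$)
$w = -7014$ ($w = \left(-27 + 6671\right) - 13658 = 6644 - 13658 = -7014$)
$w - G{\left(-156 \right)} = -7014 - 4 \left(-156\right)^{2} = -7014 - 4 \cdot 24336 = -7014 - 97344 = -104358$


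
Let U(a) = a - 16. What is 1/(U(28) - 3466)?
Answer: -1/3454 ≈ -0.00028952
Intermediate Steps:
U(a) = -16 + a
1/(U(28) - 3466) = 1/((-16 + 28) - 3466) = 1/(12 - 3466) = 1/(-3454) = -1/3454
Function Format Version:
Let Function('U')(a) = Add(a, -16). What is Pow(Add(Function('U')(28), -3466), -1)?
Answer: Rational(-1, 3454) ≈ -0.00028952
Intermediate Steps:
Function('U')(a) = Add(-16, a)
Pow(Add(Function('U')(28), -3466), -1) = Pow(Add(Add(-16, 28), -3466), -1) = Pow(Add(12, -3466), -1) = Pow(-3454, -1) = Rational(-1, 3454)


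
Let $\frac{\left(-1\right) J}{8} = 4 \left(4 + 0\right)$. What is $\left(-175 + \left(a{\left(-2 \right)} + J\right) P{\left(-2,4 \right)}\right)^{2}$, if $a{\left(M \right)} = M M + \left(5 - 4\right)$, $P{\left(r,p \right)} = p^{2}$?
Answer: $4592449$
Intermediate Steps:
$J = -128$ ($J = - 8 \cdot 4 \left(4 + 0\right) = - 8 \cdot 4 \cdot 4 = \left(-8\right) 16 = -128$)
$a{\left(M \right)} = 1 + M^{2}$ ($a{\left(M \right)} = M^{2} + 1 = 1 + M^{2}$)
$\left(-175 + \left(a{\left(-2 \right)} + J\right) P{\left(-2,4 \right)}\right)^{2} = \left(-175 + \left(\left(1 + \left(-2\right)^{2}\right) - 128\right) 4^{2}\right)^{2} = \left(-175 + \left(\left(1 + 4\right) - 128\right) 16\right)^{2} = \left(-175 + \left(5 - 128\right) 16\right)^{2} = \left(-175 - 1968\right)^{2} = \left(-2143\right)^{2} = 4592449$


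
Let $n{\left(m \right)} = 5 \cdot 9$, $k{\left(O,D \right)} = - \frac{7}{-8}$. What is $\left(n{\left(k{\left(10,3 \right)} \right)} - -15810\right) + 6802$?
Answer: $22657$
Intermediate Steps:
$k{\left(O,D \right)} = \frac{7}{8}$ ($k{\left(O,D \right)} = \left(-7\right) \left(- \frac{1}{8}\right) = \frac{7}{8}$)
$n{\left(m \right)} = 45$
$\left(n{\left(k{\left(10,3 \right)} \right)} - -15810\right) + 6802 = \left(45 - -15810\right) + 6802 = \left(45 + 15810\right) + 6802 = 15855 + 6802 = 22657$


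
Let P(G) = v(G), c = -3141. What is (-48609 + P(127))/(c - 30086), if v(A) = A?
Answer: 48482/33227 ≈ 1.4591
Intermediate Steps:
P(G) = G
(-48609 + P(127))/(c - 30086) = (-48609 + 127)/(-3141 - 30086) = -48482/(-33227) = -48482*(-1/33227) = 48482/33227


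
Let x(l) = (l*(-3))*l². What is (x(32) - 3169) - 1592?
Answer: -103065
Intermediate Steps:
x(l) = -3*l³ (x(l) = (-3*l)*l² = -3*l³)
(x(32) - 3169) - 1592 = (-3*32³ - 3169) - 1592 = (-3*32768 - 3169) - 1592 = (-98304 - 3169) - 1592 = -101473 - 1592 = -103065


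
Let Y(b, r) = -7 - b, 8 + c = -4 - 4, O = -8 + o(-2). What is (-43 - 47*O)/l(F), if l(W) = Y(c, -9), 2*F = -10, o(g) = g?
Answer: 427/9 ≈ 47.444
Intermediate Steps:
F = -5 (F = (½)*(-10) = -5)
O = -10 (O = -8 - 2 = -10)
c = -16 (c = -8 + (-4 - 4) = -8 - 8 = -16)
l(W) = 9 (l(W) = -7 - 1*(-16) = -7 + 16 = 9)
(-43 - 47*O)/l(F) = (-43 - 47*(-10))/9 = (-43 + 470)*(⅑) = 427*(⅑) = 427/9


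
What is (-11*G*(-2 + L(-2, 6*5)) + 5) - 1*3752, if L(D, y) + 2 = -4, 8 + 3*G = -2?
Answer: -12121/3 ≈ -4040.3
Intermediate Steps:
G = -10/3 (G = -8/3 + (⅓)*(-2) = -8/3 - ⅔ = -10/3 ≈ -3.3333)
L(D, y) = -6 (L(D, y) = -2 - 4 = -6)
(-11*G*(-2 + L(-2, 6*5)) + 5) - 1*3752 = (-(-110)*(-2 - 6)/3 + 5) - 1*3752 = (-(-110)*(-8)/3 + 5) - 3752 = (-11*80/3 + 5) - 3752 = (-880/3 + 5) - 3752 = -865/3 - 3752 = -12121/3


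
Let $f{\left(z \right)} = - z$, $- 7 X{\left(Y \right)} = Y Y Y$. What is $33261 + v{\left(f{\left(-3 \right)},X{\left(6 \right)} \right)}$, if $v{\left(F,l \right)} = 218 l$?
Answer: $\frac{185739}{7} \approx 26534.0$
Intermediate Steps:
$X{\left(Y \right)} = - \frac{Y^{3}}{7}$ ($X{\left(Y \right)} = - \frac{Y Y Y}{7} = - \frac{Y^{2} Y}{7} = - \frac{Y^{3}}{7}$)
$33261 + v{\left(f{\left(-3 \right)},X{\left(6 \right)} \right)} = 33261 + 218 \left(- \frac{6^{3}}{7}\right) = 33261 + 218 \left(\left(- \frac{1}{7}\right) 216\right) = 33261 + 218 \left(- \frac{216}{7}\right) = 33261 - \frac{47088}{7} = \frac{185739}{7}$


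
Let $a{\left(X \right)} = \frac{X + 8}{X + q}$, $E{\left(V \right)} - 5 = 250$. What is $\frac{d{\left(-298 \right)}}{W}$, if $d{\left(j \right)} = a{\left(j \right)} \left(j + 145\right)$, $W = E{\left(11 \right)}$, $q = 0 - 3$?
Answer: $- \frac{174}{301} \approx -0.57807$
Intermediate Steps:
$E{\left(V \right)} = 255$ ($E{\left(V \right)} = 5 + 250 = 255$)
$q = -3$ ($q = 0 - 3 = -3$)
$a{\left(X \right)} = \frac{8 + X}{-3 + X}$ ($a{\left(X \right)} = \frac{X + 8}{X - 3} = \frac{8 + X}{-3 + X}$)
$W = 255$
$d{\left(j \right)} = \frac{\left(8 + j\right) \left(145 + j\right)}{-3 + j}$ ($d{\left(j \right)} = \frac{8 + j}{-3 + j} \left(j + 145\right) = \frac{8 + j}{-3 + j} \left(145 + j\right) = \frac{\left(8 + j\right) \left(145 + j\right)}{-3 + j}$)
$\frac{d{\left(-298 \right)}}{W} = \frac{\frac{1}{-3 - 298} \left(8 - 298\right) \left(145 - 298\right)}{255} = \frac{1}{-301} \left(-290\right) \left(-153\right) \frac{1}{255} = \left(- \frac{1}{301}\right) \left(-290\right) \left(-153\right) \frac{1}{255} = \left(- \frac{44370}{301}\right) \frac{1}{255} = - \frac{174}{301}$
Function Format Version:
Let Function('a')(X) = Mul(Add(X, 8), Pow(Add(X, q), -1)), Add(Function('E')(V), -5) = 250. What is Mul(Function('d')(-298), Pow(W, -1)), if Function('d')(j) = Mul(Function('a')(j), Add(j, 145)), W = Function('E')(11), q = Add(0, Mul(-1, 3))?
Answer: Rational(-174, 301) ≈ -0.57807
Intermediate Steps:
Function('E')(V) = 255 (Function('E')(V) = Add(5, 250) = 255)
q = -3 (q = Add(0, -3) = -3)
Function('a')(X) = Mul(Pow(Add(-3, X), -1), Add(8, X)) (Function('a')(X) = Mul(Add(X, 8), Pow(Add(X, -3), -1)) = Mul(Add(8, X), Pow(Add(-3, X), -1)) = Mul(Pow(Add(-3, X), -1), Add(8, X)))
W = 255
Function('d')(j) = Mul(Pow(Add(-3, j), -1), Add(8, j), Add(145, j)) (Function('d')(j) = Mul(Mul(Pow(Add(-3, j), -1), Add(8, j)), Add(j, 145)) = Mul(Mul(Pow(Add(-3, j), -1), Add(8, j)), Add(145, j)) = Mul(Pow(Add(-3, j), -1), Add(8, j), Add(145, j)))
Mul(Function('d')(-298), Pow(W, -1)) = Mul(Mul(Pow(Add(-3, -298), -1), Add(8, -298), Add(145, -298)), Pow(255, -1)) = Mul(Mul(Pow(-301, -1), -290, -153), Rational(1, 255)) = Mul(Mul(Rational(-1, 301), -290, -153), Rational(1, 255)) = Mul(Rational(-44370, 301), Rational(1, 255)) = Rational(-174, 301)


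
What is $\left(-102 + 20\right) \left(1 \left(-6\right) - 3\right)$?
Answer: $738$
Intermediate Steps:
$\left(-102 + 20\right) \left(1 \left(-6\right) - 3\right) = - 82 \left(-6 - 3\right) = \left(-82\right) \left(-9\right) = 738$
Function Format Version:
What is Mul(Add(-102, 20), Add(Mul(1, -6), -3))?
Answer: 738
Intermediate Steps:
Mul(Add(-102, 20), Add(Mul(1, -6), -3)) = Mul(-82, Add(-6, -3)) = Mul(-82, -9) = 738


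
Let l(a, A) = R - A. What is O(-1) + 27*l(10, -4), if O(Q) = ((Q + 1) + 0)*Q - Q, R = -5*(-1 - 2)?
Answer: 514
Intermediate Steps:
R = 15 (R = -5*(-3) = 15)
l(a, A) = 15 - A
O(Q) = -Q + Q*(1 + Q) (O(Q) = ((1 + Q) + 0)*Q - Q = (1 + Q)*Q - Q = Q*(1 + Q) - Q = -Q + Q*(1 + Q))
O(-1) + 27*l(10, -4) = (-1)² + 27*(15 - 1*(-4)) = 1 + 27*(15 + 4) = 1 + 27*19 = 1 + 513 = 514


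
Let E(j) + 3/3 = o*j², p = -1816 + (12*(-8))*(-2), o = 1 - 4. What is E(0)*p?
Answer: 1624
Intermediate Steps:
o = -3
p = -1624 (p = -1816 - 96*(-2) = -1816 + 192 = -1624)
E(j) = -1 - 3*j²
E(0)*p = (-1 - 3*0²)*(-1624) = (-1 - 3*0)*(-1624) = (-1 + 0)*(-1624) = -1*(-1624) = 1624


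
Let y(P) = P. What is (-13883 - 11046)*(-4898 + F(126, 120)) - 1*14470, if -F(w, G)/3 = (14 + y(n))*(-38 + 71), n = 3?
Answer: 164043279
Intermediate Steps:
F(w, G) = -1683 (F(w, G) = -3*(14 + 3)*(-38 + 71) = -51*33 = -3*561 = -1683)
(-13883 - 11046)*(-4898 + F(126, 120)) - 1*14470 = (-13883 - 11046)*(-4898 - 1683) - 1*14470 = -24929*(-6581) - 14470 = 164057749 - 14470 = 164043279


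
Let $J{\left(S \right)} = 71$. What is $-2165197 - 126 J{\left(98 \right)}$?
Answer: $-2174143$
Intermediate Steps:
$-2165197 - 126 J{\left(98 \right)} = -2165197 - 8946 = -2174143$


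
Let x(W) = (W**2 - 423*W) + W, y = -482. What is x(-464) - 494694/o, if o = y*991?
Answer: 98184626771/238831 ≈ 4.1111e+5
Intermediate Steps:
o = -477662 (o = -482*991 = -477662)
x(W) = W**2 - 422*W
x(-464) - 494694/o = -464*(-422 - 464) - 494694/(-477662) = -464*(-886) - 494694*(-1)/477662 = 411104 - 1*(-247347/238831) = 411104 + 247347/238831 = 98184626771/238831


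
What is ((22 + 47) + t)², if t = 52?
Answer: 14641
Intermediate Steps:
((22 + 47) + t)² = ((22 + 47) + 52)² = (69 + 52)² = 121² = 14641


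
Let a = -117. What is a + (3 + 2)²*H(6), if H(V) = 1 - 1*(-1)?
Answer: -67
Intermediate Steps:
H(V) = 2 (H(V) = 1 + 1 = 2)
a + (3 + 2)²*H(6) = -117 + (3 + 2)²*2 = -117 + 5²*2 = -117 + 25*2 = -117 + 50 = -67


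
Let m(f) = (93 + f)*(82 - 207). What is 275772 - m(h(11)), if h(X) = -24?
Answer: 284397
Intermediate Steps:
m(f) = -11625 - 125*f (m(f) = (93 + f)*(-125) = -11625 - 125*f)
275772 - m(h(11)) = 275772 - (-11625 - 125*(-24)) = 275772 - (-11625 + 3000) = 275772 - 1*(-8625) = 275772 + 8625 = 284397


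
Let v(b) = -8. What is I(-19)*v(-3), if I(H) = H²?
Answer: -2888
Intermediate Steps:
I(-19)*v(-3) = (-19)²*(-8) = 361*(-8) = -2888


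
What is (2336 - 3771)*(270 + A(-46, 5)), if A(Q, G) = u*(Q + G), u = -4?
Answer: -622790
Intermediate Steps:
A(Q, G) = -4*G - 4*Q (A(Q, G) = -4*(Q + G) = -4*(G + Q) = -4*G - 4*Q)
(2336 - 3771)*(270 + A(-46, 5)) = (2336 - 3771)*(270 + (-4*5 - 4*(-46))) = -1435*(270 + (-20 + 184)) = -1435*(270 + 164) = -1435*434 = -622790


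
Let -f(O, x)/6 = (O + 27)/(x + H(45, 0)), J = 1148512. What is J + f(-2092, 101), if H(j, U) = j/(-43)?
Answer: 352631239/307 ≈ 1.1486e+6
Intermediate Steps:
H(j, U) = -j/43 (H(j, U) = j*(-1/43) = -j/43)
f(O, x) = -6*(27 + O)/(-45/43 + x) (f(O, x) = -6*(O + 27)/(x - 1/43*45) = -6*(27 + O)/(x - 45/43) = -6*(27 + O)/(-45/43 + x))
J + f(-2092, 101) = 1148512 + 258*(-27 - 1*(-2092))/(-45 + 43*101) = 1148512 + 258*(-27 + 2092)/(-45 + 4343) = 1148512 + 258*2065/4298 = 1148512 + 258*(1/4298)*2065 = 1148512 + 38055/307 = 352631239/307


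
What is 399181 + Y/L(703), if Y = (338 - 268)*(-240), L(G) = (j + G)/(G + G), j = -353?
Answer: 331693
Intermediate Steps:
L(G) = (-353 + G)/(2*G) (L(G) = (-353 + G)/(G + G) = (-353 + G)/((2*G)) = (-353 + G)*(1/(2*G)) = (-353 + G)/(2*G))
Y = -16800 (Y = 70*(-240) = -16800)
399181 + Y/L(703) = 399181 - 16800*1406/(-353 + 703) = 399181 - 16800/((1/2)*(1/703)*350) = 399181 - 16800/175/703 = 399181 - 16800*703/175 = 399181 - 67488 = 331693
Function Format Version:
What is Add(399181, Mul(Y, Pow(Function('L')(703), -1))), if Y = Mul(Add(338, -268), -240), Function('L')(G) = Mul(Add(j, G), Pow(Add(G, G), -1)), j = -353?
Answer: 331693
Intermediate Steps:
Function('L')(G) = Mul(Rational(1, 2), Pow(G, -1), Add(-353, G)) (Function('L')(G) = Mul(Add(-353, G), Pow(Add(G, G), -1)) = Mul(Add(-353, G), Pow(Mul(2, G), -1)) = Mul(Add(-353, G), Mul(Rational(1, 2), Pow(G, -1))) = Mul(Rational(1, 2), Pow(G, -1), Add(-353, G)))
Y = -16800 (Y = Mul(70, -240) = -16800)
Add(399181, Mul(Y, Pow(Function('L')(703), -1))) = Add(399181, Mul(-16800, Pow(Mul(Rational(1, 2), Pow(703, -1), Add(-353, 703)), -1))) = Add(399181, Mul(-16800, Pow(Mul(Rational(1, 2), Rational(1, 703), 350), -1))) = Add(399181, Mul(-16800, Pow(Rational(175, 703), -1))) = Add(399181, Mul(-16800, Rational(703, 175))) = Add(399181, -67488) = 331693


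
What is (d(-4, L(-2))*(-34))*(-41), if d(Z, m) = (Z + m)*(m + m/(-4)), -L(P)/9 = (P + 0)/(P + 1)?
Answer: 414018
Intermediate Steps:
L(P) = -9*P/(1 + P) (L(P) = -9*(P + 0)/(P + 1) = -9*P/(1 + P))
d(Z, m) = 3*m*(Z + m)/4 (d(Z, m) = (Z + m)*(m + m*(-¼)) = (Z + m)*(m - m/4) = (Z + m)*(3*m/4) = 3*m*(Z + m)/4)
(d(-4, L(-2))*(-34))*(-41) = ((3*(-9*(-2)/(1 - 2))*(-4 - 9*(-2)/(1 - 2))/4)*(-34))*(-41) = ((3*(-9*(-2)/(-1))*(-4 - 9*(-2)/(-1))/4)*(-34))*(-41) = ((3*(-9*(-2)*(-1))*(-4 - 9*(-2)*(-1))/4)*(-34))*(-41) = (((¾)*(-18)*(-4 - 18))*(-34))*(-41) = (((¾)*(-18)*(-22))*(-34))*(-41) = (297*(-34))*(-41) = -10098*(-41) = 414018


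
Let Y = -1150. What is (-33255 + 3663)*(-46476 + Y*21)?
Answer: 2089964592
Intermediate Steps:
(-33255 + 3663)*(-46476 + Y*21) = (-33255 + 3663)*(-46476 - 1150*21) = -29592*(-46476 - 24150) = -29592*(-70626) = 2089964592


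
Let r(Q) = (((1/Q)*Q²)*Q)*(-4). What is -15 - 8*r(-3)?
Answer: 273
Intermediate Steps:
r(Q) = -4*Q² (r(Q) = ((Q²/Q)*Q)*(-4) = (Q*Q)*(-4) = Q²*(-4) = -4*Q²)
-15 - 8*r(-3) = -15 - (-32)*(-3)² = -15 - (-32)*9 = -15 - 8*(-36) = -15 + 288 = 273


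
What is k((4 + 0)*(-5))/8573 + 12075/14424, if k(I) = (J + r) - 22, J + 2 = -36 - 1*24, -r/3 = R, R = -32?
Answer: 34564021/41218984 ≈ 0.83855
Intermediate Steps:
r = 96 (r = -3*(-32) = 96)
J = -62 (J = -2 + (-36 - 1*24) = -2 + (-36 - 24) = -2 - 60 = -62)
k(I) = 12 (k(I) = (-62 + 96) - 22 = 34 - 22 = 12)
k((4 + 0)*(-5))/8573 + 12075/14424 = 12/8573 + 12075/14424 = 12*(1/8573) + 12075*(1/14424) = 12/8573 + 4025/4808 = 34564021/41218984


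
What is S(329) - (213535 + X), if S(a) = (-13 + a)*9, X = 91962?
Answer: -302653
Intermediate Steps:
S(a) = -117 + 9*a
S(329) - (213535 + X) = (-117 + 9*329) - (213535 + 91962) = (-117 + 2961) - 1*305497 = 2844 - 305497 = -302653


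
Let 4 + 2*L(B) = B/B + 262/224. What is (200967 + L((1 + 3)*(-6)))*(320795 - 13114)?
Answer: 13850691891443/224 ≈ 6.1833e+10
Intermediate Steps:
L(B) = -205/224 (L(B) = -2 + (B/B + 262/224)/2 = -2 + (1 + 262*(1/224))/2 = -2 + (1 + 131/112)/2 = -2 + (½)*(243/112) = -2 + 243/224 = -205/224)
(200967 + L((1 + 3)*(-6)))*(320795 - 13114) = (200967 - 205/224)*(320795 - 13114) = (45016403/224)*307681 = 13850691891443/224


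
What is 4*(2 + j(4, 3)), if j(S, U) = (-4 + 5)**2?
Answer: 12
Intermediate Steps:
j(S, U) = 1 (j(S, U) = 1**2 = 1)
4*(2 + j(4, 3)) = 4*(2 + 1) = 4*3 = 12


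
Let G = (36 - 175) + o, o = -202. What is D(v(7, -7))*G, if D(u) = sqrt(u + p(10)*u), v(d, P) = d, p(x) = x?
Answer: -341*sqrt(77) ≈ -2992.3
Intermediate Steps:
D(u) = sqrt(11)*sqrt(u) (D(u) = sqrt(u + 10*u) = sqrt(11*u) = sqrt(11)*sqrt(u))
G = -341 (G = (36 - 175) - 202 = -139 - 202 = -341)
D(v(7, -7))*G = (sqrt(11)*sqrt(7))*(-341) = sqrt(77)*(-341) = -341*sqrt(77)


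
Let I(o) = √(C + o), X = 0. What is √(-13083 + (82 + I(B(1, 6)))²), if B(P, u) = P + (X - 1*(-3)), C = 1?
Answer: √(-13083 + (82 + √5)²) ≈ 77.378*I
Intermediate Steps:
B(P, u) = 3 + P (B(P, u) = P + (0 - 1*(-3)) = P + (0 + 3) = P + 3 = 3 + P)
I(o) = √(1 + o)
√(-13083 + (82 + I(B(1, 6)))²) = √(-13083 + (82 + √(1 + (3 + 1)))²) = √(-13083 + (82 + √(1 + 4))²) = √(-13083 + (82 + √5)²)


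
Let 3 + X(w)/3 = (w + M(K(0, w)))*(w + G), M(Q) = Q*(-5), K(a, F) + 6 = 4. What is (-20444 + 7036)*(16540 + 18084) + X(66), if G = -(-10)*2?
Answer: -464218993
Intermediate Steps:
K(a, F) = -2 (K(a, F) = -6 + 4 = -2)
M(Q) = -5*Q
G = 20 (G = -5*(-4) = 20)
X(w) = -9 + 3*(10 + w)*(20 + w) (X(w) = -9 + 3*((w - 5*(-2))*(w + 20)) = -9 + 3*((w + 10)*(20 + w)) = -9 + 3*((10 + w)*(20 + w)) = -9 + 3*(10 + w)*(20 + w))
(-20444 + 7036)*(16540 + 18084) + X(66) = (-20444 + 7036)*(16540 + 18084) + (591 + 3*66**2 + 90*66) = -13408*34624 + (591 + 3*4356 + 5940) = -464238592 + (591 + 13068 + 5940) = -464238592 + 19599 = -464218993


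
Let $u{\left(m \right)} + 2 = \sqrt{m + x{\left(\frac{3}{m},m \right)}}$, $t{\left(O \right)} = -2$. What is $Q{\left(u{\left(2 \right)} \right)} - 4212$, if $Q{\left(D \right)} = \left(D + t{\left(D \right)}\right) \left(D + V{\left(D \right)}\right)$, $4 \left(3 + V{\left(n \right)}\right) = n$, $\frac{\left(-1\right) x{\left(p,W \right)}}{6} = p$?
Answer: $- \frac{16795}{4} - \frac{21 i \sqrt{7}}{2} \approx -4198.8 - 27.78 i$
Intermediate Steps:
$x{\left(p,W \right)} = - 6 p$
$V{\left(n \right)} = -3 + \frac{n}{4}$
$u{\left(m \right)} = -2 + \sqrt{m - \frac{18}{m}}$ ($u{\left(m \right)} = -2 + \sqrt{m - 6 \frac{3}{m}} = -2 + \sqrt{m - \frac{18}{m}}$)
$Q{\left(D \right)} = \left(-3 + \frac{5 D}{4}\right) \left(-2 + D\right)$ ($Q{\left(D \right)} = \left(D - 2\right) \left(D + \left(-3 + \frac{D}{4}\right)\right) = \left(-2 + D\right) \left(-3 + \frac{5 D}{4}\right) = \left(-3 + \frac{5 D}{4}\right) \left(-2 + D\right)$)
$Q{\left(u{\left(2 \right)} \right)} - 4212 = \left(6 - \frac{11 \left(-2 + \sqrt{2 - \frac{18}{2}}\right)}{2} + \frac{5 \left(-2 + \sqrt{2 - \frac{18}{2}}\right)^{2}}{4}\right) - 4212 = \left(6 - \frac{11 \left(-2 + \sqrt{2 - 9}\right)}{2} + \frac{5 \left(-2 + \sqrt{2 - 9}\right)^{2}}{4}\right) - 4212 = \left(6 - \frac{11 \left(-2 + \sqrt{-7}\right)}{2} + \frac{5 \left(-2 + \sqrt{-7}\right)^{2}}{4}\right) - 4212 = \left(6 - \frac{11 \left(-2 + i \sqrt{7}\right)}{2} + \frac{5 \left(-2 + i \sqrt{7}\right)^{2}}{4}\right) - 4212 = \left(6 + \left(11 - \frac{11 i \sqrt{7}}{2}\right) + \frac{5 \left(-2 + i \sqrt{7}\right)^{2}}{4}\right) - 4212 = \left(17 + \frac{5 \left(-2 + i \sqrt{7}\right)^{2}}{4} - \frac{11 i \sqrt{7}}{2}\right) - 4212 = -4195 + \frac{5 \left(-2 + i \sqrt{7}\right)^{2}}{4} - \frac{11 i \sqrt{7}}{2}$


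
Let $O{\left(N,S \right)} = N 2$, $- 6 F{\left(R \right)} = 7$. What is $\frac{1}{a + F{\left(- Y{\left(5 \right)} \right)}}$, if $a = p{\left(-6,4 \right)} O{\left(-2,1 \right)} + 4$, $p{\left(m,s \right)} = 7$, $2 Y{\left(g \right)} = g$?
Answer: $- \frac{6}{151} \approx -0.039735$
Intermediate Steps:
$Y{\left(g \right)} = \frac{g}{2}$
$F{\left(R \right)} = - \frac{7}{6}$ ($F{\left(R \right)} = \left(- \frac{1}{6}\right) 7 = - \frac{7}{6}$)
$O{\left(N,S \right)} = 2 N$
$a = -24$ ($a = 7 \cdot 2 \left(-2\right) + 4 = 7 \left(-4\right) + 4 = -28 + 4 = -24$)
$\frac{1}{a + F{\left(- Y{\left(5 \right)} \right)}} = \frac{1}{-24 - \frac{7}{6}} = \frac{1}{- \frac{151}{6}} = - \frac{6}{151}$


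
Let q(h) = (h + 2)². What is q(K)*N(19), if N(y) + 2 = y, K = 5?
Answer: 833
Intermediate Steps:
N(y) = -2 + y
q(h) = (2 + h)²
q(K)*N(19) = (2 + 5)²*(-2 + 19) = 7²*17 = 49*17 = 833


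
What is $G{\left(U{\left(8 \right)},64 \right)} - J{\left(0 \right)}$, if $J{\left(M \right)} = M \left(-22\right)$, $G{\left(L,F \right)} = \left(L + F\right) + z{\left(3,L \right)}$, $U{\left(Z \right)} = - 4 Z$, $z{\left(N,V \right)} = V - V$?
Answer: $32$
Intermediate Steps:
$z{\left(N,V \right)} = 0$
$G{\left(L,F \right)} = F + L$ ($G{\left(L,F \right)} = \left(L + F\right) + 0 = \left(F + L\right) + 0 = F + L$)
$J{\left(M \right)} = - 22 M$
$G{\left(U{\left(8 \right)},64 \right)} - J{\left(0 \right)} = \left(64 - 32\right) - \left(-22\right) 0 = \left(64 - 32\right) - 0 = 32 + 0 = 32$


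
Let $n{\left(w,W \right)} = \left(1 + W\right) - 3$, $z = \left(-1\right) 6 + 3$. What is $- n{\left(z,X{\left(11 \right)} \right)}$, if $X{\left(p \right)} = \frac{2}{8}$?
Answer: $\frac{7}{4} \approx 1.75$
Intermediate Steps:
$z = -3$ ($z = -6 + 3 = -3$)
$X{\left(p \right)} = \frac{1}{4}$ ($X{\left(p \right)} = 2 \cdot \frac{1}{8} = \frac{1}{4}$)
$n{\left(w,W \right)} = -2 + W$
$- n{\left(z,X{\left(11 \right)} \right)} = - (-2 + \frac{1}{4}) = \left(-1\right) \left(- \frac{7}{4}\right) = \frac{7}{4}$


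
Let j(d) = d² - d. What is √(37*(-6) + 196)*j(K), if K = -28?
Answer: 812*I*√26 ≈ 4140.4*I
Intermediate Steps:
√(37*(-6) + 196)*j(K) = √(37*(-6) + 196)*(-28*(-1 - 28)) = √(-222 + 196)*(-28*(-29)) = √(-26)*812 = (I*√26)*812 = 812*I*√26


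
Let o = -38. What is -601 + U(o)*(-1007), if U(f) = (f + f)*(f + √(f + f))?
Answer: -2908817 + 153064*I*√19 ≈ -2.9088e+6 + 6.6719e+5*I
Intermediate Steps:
U(f) = 2*f*(f + √2*√f) (U(f) = (2*f)*(f + √(2*f)) = (2*f)*(f + √2*√f) = 2*f*(f + √2*√f))
-601 + U(o)*(-1007) = -601 + (2*(-38)² + 2*√2*(-38)^(3/2))*(-1007) = -601 + (2*1444 + 2*√2*(-38*I*√38))*(-1007) = -601 + (2888 - 152*I*√19)*(-1007) = -601 + (-2908216 + 153064*I*√19) = -2908817 + 153064*I*√19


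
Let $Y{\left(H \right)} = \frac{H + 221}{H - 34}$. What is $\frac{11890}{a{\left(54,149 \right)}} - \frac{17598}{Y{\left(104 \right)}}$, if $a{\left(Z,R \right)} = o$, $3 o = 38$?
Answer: $- \frac{3521793}{1235} \approx -2851.7$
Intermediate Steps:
$o = \frac{38}{3}$ ($o = \frac{1}{3} \cdot 38 = \frac{38}{3} \approx 12.667$)
$a{\left(Z,R \right)} = \frac{38}{3}$
$Y{\left(H \right)} = \frac{221 + H}{-34 + H}$
$\frac{11890}{a{\left(54,149 \right)}} - \frac{17598}{Y{\left(104 \right)}} = \frac{11890}{\frac{38}{3}} - \frac{17598}{\frac{1}{-34 + 104} \left(221 + 104\right)} = 11890 \cdot \frac{3}{38} - \frac{17598}{\frac{1}{70} \cdot 325} = \frac{17835}{19} - \frac{17598}{\frac{1}{70} \cdot 325} = \frac{17835}{19} - \frac{17598}{\frac{65}{14}} = \frac{17835}{19} - \frac{246372}{65} = - \frac{3521793}{1235}$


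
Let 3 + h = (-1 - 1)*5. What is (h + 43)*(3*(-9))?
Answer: -810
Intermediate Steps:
h = -13 (h = -3 + (-1 - 1)*5 = -3 - 2*5 = -3 - 10 = -13)
(h + 43)*(3*(-9)) = (-13 + 43)*(3*(-9)) = 30*(-27) = -810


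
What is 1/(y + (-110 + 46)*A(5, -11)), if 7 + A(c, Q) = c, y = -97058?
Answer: -1/96930 ≈ -1.0317e-5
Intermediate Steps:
A(c, Q) = -7 + c
1/(y + (-110 + 46)*A(5, -11)) = 1/(-97058 + (-110 + 46)*(-7 + 5)) = 1/(-97058 - 64*(-2)) = 1/(-97058 + 128) = 1/(-96930) = -1/96930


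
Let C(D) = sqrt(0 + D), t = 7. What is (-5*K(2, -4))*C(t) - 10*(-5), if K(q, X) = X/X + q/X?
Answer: 50 - 5*sqrt(7)/2 ≈ 43.386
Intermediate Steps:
K(q, X) = 1 + q/X
C(D) = sqrt(D)
(-5*K(2, -4))*C(t) - 10*(-5) = (-5*(-4 + 2)/(-4))*sqrt(7) - 10*(-5) = (-(-5)*(-2)/4)*sqrt(7) + 50 = (-5*1/2)*sqrt(7) + 50 = -5*sqrt(7)/2 + 50 = 50 - 5*sqrt(7)/2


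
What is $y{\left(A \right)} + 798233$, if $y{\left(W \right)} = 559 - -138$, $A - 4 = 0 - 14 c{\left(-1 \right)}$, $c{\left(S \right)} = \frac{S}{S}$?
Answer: $798930$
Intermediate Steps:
$c{\left(S \right)} = 1$
$A = -10$ ($A = 4 + \left(0 - 14\right) = 4 - 14 = -10$)
$y{\left(W \right)} = 697$ ($y{\left(W \right)} = 559 + 138 = 697$)
$y{\left(A \right)} + 798233 = 697 + 798233 = 798930$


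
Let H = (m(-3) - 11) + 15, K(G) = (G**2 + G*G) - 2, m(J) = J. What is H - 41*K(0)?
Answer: 83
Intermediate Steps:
K(G) = -2 + 2*G**2 (K(G) = (G**2 + G**2) - 2 = 2*G**2 - 2 = -2 + 2*G**2)
H = 1 (H = (-3 - 11) + 15 = -14 + 15 = 1)
H - 41*K(0) = 1 - 41*(-2 + 2*0**2) = 1 - 41*(-2 + 2*0) = 1 - 41*(-2 + 0) = 1 - 41*(-2) = 1 + 82 = 83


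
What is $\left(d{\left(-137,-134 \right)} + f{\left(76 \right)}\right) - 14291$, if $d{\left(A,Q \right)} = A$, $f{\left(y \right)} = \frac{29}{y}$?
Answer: $- \frac{1096499}{76} \approx -14428.0$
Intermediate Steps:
$\left(d{\left(-137,-134 \right)} + f{\left(76 \right)}\right) - 14291 = \left(-137 + \frac{29}{76}\right) - 14291 = - \frac{10383}{76} - 14291 = - \frac{1096499}{76}$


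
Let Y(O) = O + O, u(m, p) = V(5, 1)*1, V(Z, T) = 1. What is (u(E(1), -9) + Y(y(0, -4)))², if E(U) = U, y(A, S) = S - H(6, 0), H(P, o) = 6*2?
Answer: 961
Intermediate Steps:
H(P, o) = 12
y(A, S) = -12 + S (y(A, S) = S - 1*12 = S - 12 = -12 + S)
u(m, p) = 1 (u(m, p) = 1*1 = 1)
Y(O) = 2*O
(u(E(1), -9) + Y(y(0, -4)))² = (1 + 2*(-12 - 4))² = (1 + 2*(-16))² = (1 - 32)² = (-31)² = 961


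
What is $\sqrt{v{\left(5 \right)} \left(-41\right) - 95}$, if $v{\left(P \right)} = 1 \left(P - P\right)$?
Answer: $i \sqrt{95} \approx 9.7468 i$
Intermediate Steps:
$v{\left(P \right)} = 0$ ($v{\left(P \right)} = 1 \cdot 0 = 0$)
$\sqrt{v{\left(5 \right)} \left(-41\right) - 95} = \sqrt{0 \left(-41\right) - 95} = \sqrt{0 - 95} = \sqrt{-95} = i \sqrt{95}$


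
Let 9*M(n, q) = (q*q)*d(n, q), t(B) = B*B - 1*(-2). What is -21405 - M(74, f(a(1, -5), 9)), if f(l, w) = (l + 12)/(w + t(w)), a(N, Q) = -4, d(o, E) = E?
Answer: -2343911723/109503 ≈ -21405.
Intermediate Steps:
t(B) = 2 + B² (t(B) = B² + 2 = 2 + B²)
f(l, w) = (12 + l)/(2 + w + w²) (f(l, w) = (l + 12)/(w + (2 + w²)) = (12 + l)/(2 + w + w²))
M(n, q) = q³/9 (M(n, q) = ((q*q)*q)/9 = (q²*q)/9 = q³/9)
-21405 - M(74, f(a(1, -5), 9)) = -21405 - ((12 - 4)/(2 + 9 + 9²))³/9 = -21405 - (8/(2 + 9 + 81))³/9 = -21405 - (8/92)³/9 = -21405 - ((1/92)*8)³/9 = -21405 - (2/23)³/9 = -21405 - 8/(9*12167) = -21405 - 1*8/109503 = -21405 - 8/109503 = -2343911723/109503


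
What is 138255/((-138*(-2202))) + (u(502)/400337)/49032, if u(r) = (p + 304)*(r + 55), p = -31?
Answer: 3589812655351/7890053431464 ≈ 0.45498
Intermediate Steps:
u(r) = 15015 + 273*r (u(r) = (-31 + 304)*(r + 55) = 273*(55 + r) = 15015 + 273*r)
138255/((-138*(-2202))) + (u(502)/400337)/49032 = 138255/((-138*(-2202))) + ((15015 + 273*502)/400337)/49032 = 138255/303876 + ((15015 + 137046)*(1/400337))*(1/49032) = 138255*(1/303876) + (152061*(1/400337))*(1/49032) = 46085/101292 + (21723/57191)*(1/49032) = 46085/101292 + 7241/934729704 = 3589812655351/7890053431464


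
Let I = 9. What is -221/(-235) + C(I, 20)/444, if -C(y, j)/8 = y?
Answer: 6767/8695 ≈ 0.77826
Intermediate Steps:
C(y, j) = -8*y
-221/(-235) + C(I, 20)/444 = -221/(-235) - 8*9/444 = -221*(-1/235) - 72*1/444 = 221/235 - 6/37 = 6767/8695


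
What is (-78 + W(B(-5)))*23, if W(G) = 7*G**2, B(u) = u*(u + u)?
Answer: 400706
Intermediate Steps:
B(u) = 2*u**2 (B(u) = u*(2*u) = 2*u**2)
(-78 + W(B(-5)))*23 = (-78 + 7*(2*(-5)**2)**2)*23 = (-78 + 7*(2*25)**2)*23 = (-78 + 7*50**2)*23 = (-78 + 7*2500)*23 = (-78 + 17500)*23 = 17422*23 = 400706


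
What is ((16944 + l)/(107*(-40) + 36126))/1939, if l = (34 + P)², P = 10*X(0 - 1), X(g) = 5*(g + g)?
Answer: 10650/30874697 ≈ 0.00034494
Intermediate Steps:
X(g) = 10*g (X(g) = 5*(2*g) = 10*g)
P = -100 (P = 10*(10*(0 - 1)) = 10*(10*(-1)) = 10*(-10) = -100)
l = 4356 (l = (34 - 100)² = (-66)² = 4356)
((16944 + l)/(107*(-40) + 36126))/1939 = ((16944 + 4356)/(107*(-40) + 36126))/1939 = (21300/(-4280 + 36126))*(1/1939) = (21300/31846)*(1/1939) = (21300*(1/31846))*(1/1939) = (10650/15923)*(1/1939) = 10650/30874697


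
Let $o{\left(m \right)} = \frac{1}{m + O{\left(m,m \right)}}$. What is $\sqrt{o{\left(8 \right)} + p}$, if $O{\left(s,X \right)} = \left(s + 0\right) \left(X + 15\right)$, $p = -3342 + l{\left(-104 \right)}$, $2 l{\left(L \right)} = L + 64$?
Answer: $\frac{i \sqrt{1936509}}{24} \approx 57.983 i$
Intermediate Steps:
$l{\left(L \right)} = 32 + \frac{L}{2}$ ($l{\left(L \right)} = \frac{L + 64}{2} = \frac{64 + L}{2} = 32 + \frac{L}{2}$)
$p = -3362$ ($p = -3342 + \left(32 + \frac{1}{2} \left(-104\right)\right) = -3342 + \left(32 - 52\right) = -3342 - 20 = -3362$)
$O{\left(s,X \right)} = s \left(15 + X\right)$
$o{\left(m \right)} = \frac{1}{m + m \left(15 + m\right)}$
$\sqrt{o{\left(8 \right)} + p} = \sqrt{\frac{1}{8 \left(16 + 8\right)} - 3362} = \sqrt{\frac{1}{8 \cdot 24} - 3362} = \sqrt{\frac{1}{8} \cdot \frac{1}{24} - 3362} = \sqrt{\frac{1}{192} - 3362} = \sqrt{- \frac{645503}{192}} = \frac{i \sqrt{1936509}}{24}$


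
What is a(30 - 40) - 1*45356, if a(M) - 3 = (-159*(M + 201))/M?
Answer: -423161/10 ≈ -42316.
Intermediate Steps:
a(M) = 3 + (-31959 - 159*M)/M (a(M) = 3 + (-159*(M + 201))/M = 3 + (-159*(201 + M))/M = 3 + (-31959 - 159*M)/M)
a(30 - 40) - 1*45356 = (-156 - 31959/(30 - 40)) - 1*45356 = (-156 - 31959/(-10)) - 45356 = (-156 - 31959*(-⅒)) - 45356 = (-156 + 31959/10) - 45356 = 30399/10 - 45356 = -423161/10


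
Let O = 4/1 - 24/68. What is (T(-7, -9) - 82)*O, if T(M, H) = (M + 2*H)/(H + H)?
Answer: -44981/153 ≈ -293.99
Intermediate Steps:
O = 62/17 (O = 4*1 - 24*1/68 = 4 - 6/17 = 62/17 ≈ 3.6471)
T(M, H) = (M + 2*H)/(2*H) (T(M, H) = (M + 2*H)/((2*H)) = (M + 2*H)*(1/(2*H)) = (M + 2*H)/(2*H))
(T(-7, -9) - 82)*O = ((-9 + (½)*(-7))/(-9) - 82)*(62/17) = (-(-9 - 7/2)/9 - 82)*(62/17) = (-⅑*(-25/2) - 82)*(62/17) = (25/18 - 82)*(62/17) = -1451/18*62/17 = -44981/153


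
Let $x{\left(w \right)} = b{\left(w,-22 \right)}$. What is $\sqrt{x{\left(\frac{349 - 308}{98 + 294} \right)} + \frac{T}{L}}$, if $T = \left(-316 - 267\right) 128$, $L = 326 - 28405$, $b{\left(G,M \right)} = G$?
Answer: $\frac{\sqrt{1707419239826}}{786212} \approx 1.662$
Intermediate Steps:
$L = -28079$ ($L = 326 - 28405 = -28079$)
$T = -74624$ ($T = \left(-583\right) 128 = -74624$)
$x{\left(w \right)} = w$
$\sqrt{x{\left(\frac{349 - 308}{98 + 294} \right)} + \frac{T}{L}} = \sqrt{\frac{349 - 308}{98 + 294} - \frac{74624}{-28079}} = \sqrt{\frac{41}{392} - - \frac{74624}{28079}} = \sqrt{41 \cdot \frac{1}{392} + \frac{74624}{28079}} = \sqrt{\frac{41}{392} + \frac{74624}{28079}} = \sqrt{\frac{30403847}{11006968}} = \frac{\sqrt{1707419239826}}{786212}$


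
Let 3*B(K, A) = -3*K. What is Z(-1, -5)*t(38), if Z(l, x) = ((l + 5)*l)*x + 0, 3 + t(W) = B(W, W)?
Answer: -820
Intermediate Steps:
B(K, A) = -K (B(K, A) = (-3*K)/3 = -K)
t(W) = -3 - W
Z(l, x) = l*x*(5 + l) (Z(l, x) = ((5 + l)*l)*x + 0 = (l*(5 + l))*x + 0 = l*x*(5 + l) + 0 = l*x*(5 + l))
Z(-1, -5)*t(38) = (-1*(-5)*(5 - 1))*(-3 - 1*38) = (-1*(-5)*4)*(-3 - 38) = 20*(-41) = -820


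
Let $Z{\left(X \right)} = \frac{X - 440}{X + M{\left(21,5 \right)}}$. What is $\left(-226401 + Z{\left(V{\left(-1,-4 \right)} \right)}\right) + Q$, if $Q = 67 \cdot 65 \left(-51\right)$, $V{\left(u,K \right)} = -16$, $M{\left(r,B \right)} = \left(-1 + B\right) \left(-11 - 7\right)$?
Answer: $- \frac{4933509}{11} \approx -4.485 \cdot 10^{5}$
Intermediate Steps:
$M{\left(r,B \right)} = 18 - 18 B$ ($M{\left(r,B \right)} = \left(-1 + B\right) \left(-18\right) = 18 - 18 B$)
$Z{\left(X \right)} = \frac{-440 + X}{-72 + X}$ ($Z{\left(X \right)} = \frac{X - 440}{X + \left(18 - 90\right)} = \frac{-440 + X}{X + \left(18 - 90\right)} = \frac{-440 + X}{X - 72} = \frac{-440 + X}{-72 + X}$)
$Q = -222105$ ($Q = 4355 \left(-51\right) = -222105$)
$\left(-226401 + Z{\left(V{\left(-1,-4 \right)} \right)}\right) + Q = \left(-226401 + \frac{-440 - 16}{-72 - 16}\right) - 222105 = \left(-226401 + \frac{1}{-88} \left(-456\right)\right) - 222105 = \left(-226401 - - \frac{57}{11}\right) - 222105 = \left(-226401 + \frac{57}{11}\right) - 222105 = - \frac{2490354}{11} - 222105 = - \frac{4933509}{11}$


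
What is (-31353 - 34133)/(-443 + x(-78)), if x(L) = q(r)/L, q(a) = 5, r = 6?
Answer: 5107908/34559 ≈ 147.80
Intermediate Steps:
x(L) = 5/L
(-31353 - 34133)/(-443 + x(-78)) = (-31353 - 34133)/(-443 + 5/(-78)) = -65486/(-443 + 5*(-1/78)) = -65486/(-443 - 5/78) = -65486/(-34559/78) = -65486*(-78/34559) = 5107908/34559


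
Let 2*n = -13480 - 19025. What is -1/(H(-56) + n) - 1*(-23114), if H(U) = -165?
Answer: 758948192/32835 ≈ 23114.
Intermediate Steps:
n = -32505/2 (n = (-13480 - 19025)/2 = (½)*(-32505) = -32505/2 ≈ -16253.)
-1/(H(-56) + n) - 1*(-23114) = -1/(-165 - 32505/2) - 1*(-23114) = -1/(-32835/2) + 23114 = -1*(-2/32835) + 23114 = 2/32835 + 23114 = 758948192/32835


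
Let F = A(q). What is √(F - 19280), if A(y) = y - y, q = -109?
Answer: 4*I*√1205 ≈ 138.85*I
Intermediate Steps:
A(y) = 0
F = 0
√(F - 19280) = √(0 - 19280) = √(-19280) = 4*I*√1205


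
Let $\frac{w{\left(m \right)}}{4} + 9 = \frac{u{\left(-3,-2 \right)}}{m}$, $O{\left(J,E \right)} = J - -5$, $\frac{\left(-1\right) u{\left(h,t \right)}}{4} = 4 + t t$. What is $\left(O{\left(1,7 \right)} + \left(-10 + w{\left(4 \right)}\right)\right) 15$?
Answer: $-1080$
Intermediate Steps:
$u{\left(h,t \right)} = -16 - 4 t^{2}$ ($u{\left(h,t \right)} = - 4 \left(4 + t t\right) = - 4 \left(4 + t^{2}\right) = -16 - 4 t^{2}$)
$O{\left(J,E \right)} = 5 + J$ ($O{\left(J,E \right)} = J + 5 = 5 + J$)
$w{\left(m \right)} = -36 - \frac{128}{m}$ ($w{\left(m \right)} = -36 + 4 \frac{-16 - 4 \left(-2\right)^{2}}{m} = -36 + 4 \frac{-16 - 16}{m} = -36 + 4 \left(- \frac{32}{m}\right) = -36 - \frac{128}{m}$)
$\left(O{\left(1,7 \right)} + \left(-10 + w{\left(4 \right)}\right)\right) 15 = \left(\left(5 + 1\right) - \left(46 + 32\right)\right) 15 = \left(6 - 78\right) 15 = \left(-72\right) 15 = -1080$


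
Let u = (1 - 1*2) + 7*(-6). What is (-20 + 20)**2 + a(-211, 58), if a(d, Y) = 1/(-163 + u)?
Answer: -1/206 ≈ -0.0048544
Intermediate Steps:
u = -43 (u = (1 - 2) - 42 = -1 - 42 = -43)
a(d, Y) = -1/206 (a(d, Y) = 1/(-163 - 43) = 1/(-206) = -1/206)
(-20 + 20)**2 + a(-211, 58) = (-20 + 20)**2 - 1/206 = 0**2 - 1/206 = 0 - 1/206 = -1/206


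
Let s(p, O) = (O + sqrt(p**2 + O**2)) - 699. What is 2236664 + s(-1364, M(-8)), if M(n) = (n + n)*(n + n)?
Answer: 2236221 + 4*sqrt(120377) ≈ 2.2376e+6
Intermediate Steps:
M(n) = 4*n**2 (M(n) = (2*n)*(2*n) = 4*n**2)
s(p, O) = -699 + O + sqrt(O**2 + p**2) (s(p, O) = (O + sqrt(O**2 + p**2)) - 699 = -699 + O + sqrt(O**2 + p**2))
2236664 + s(-1364, M(-8)) = 2236664 + (-699 + 4*(-8)**2 + sqrt((4*(-8)**2)**2 + (-1364)**2)) = 2236664 + (-699 + 4*64 + sqrt((4*64)**2 + 1860496)) = 2236664 + (-699 + 256 + sqrt(256**2 + 1860496)) = 2236664 + (-699 + 256 + sqrt(65536 + 1860496)) = 2236664 + (-699 + 256 + sqrt(1926032)) = 2236664 + (-699 + 256 + 4*sqrt(120377)) = 2236664 + (-443 + 4*sqrt(120377)) = 2236221 + 4*sqrt(120377)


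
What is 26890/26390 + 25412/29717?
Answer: 146971281/78423163 ≈ 1.8741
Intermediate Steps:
26890/26390 + 25412/29717 = 26890*(1/26390) + 25412*(1/29717) = 2689/2639 + 25412/29717 = 146971281/78423163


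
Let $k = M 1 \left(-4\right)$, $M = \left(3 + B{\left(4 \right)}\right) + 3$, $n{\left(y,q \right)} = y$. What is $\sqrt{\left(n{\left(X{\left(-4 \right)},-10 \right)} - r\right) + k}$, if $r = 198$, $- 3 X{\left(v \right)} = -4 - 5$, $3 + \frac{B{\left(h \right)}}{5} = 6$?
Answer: $3 i \sqrt{31} \approx 16.703 i$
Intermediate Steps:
$B{\left(h \right)} = 15$ ($B{\left(h \right)} = -15 + 5 \cdot 6 = -15 + 30 = 15$)
$X{\left(v \right)} = 3$ ($X{\left(v \right)} = - \frac{-4 - 5}{3} = \left(- \frac{1}{3}\right) \left(-9\right) = 3$)
$M = 21$ ($M = \left(3 + 15\right) + 3 = 18 + 3 = 21$)
$k = -84$ ($k = 21 \cdot 1 \left(-4\right) = 21 \left(-4\right) = -84$)
$\sqrt{\left(n{\left(X{\left(-4 \right)},-10 \right)} - r\right) + k} = \sqrt{\left(3 - 198\right) - 84} = \sqrt{-195 - 84} = \sqrt{-279} = 3 i \sqrt{31}$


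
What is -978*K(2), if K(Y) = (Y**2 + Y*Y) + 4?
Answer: -11736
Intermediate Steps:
K(Y) = 4 + 2*Y**2 (K(Y) = (Y**2 + Y**2) + 4 = 2*Y**2 + 4 = 4 + 2*Y**2)
-978*K(2) = -978*(4 + 2*2**2) = -978*(4 + 2*4) = -978*(4 + 8) = -978*12 = -11736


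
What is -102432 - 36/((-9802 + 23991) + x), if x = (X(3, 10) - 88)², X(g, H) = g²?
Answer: -116260322/1135 ≈ -1.0243e+5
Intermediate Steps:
x = 6241 (x = (3² - 88)² = (9 - 88)² = (-79)² = 6241)
-102432 - 36/((-9802 + 23991) + x) = -102432 - 36/((-9802 + 23991) + 6241) = -102432 - 36/(14189 + 6241) = -102432 - 36/20430 = -102432 - 1*2/1135 = -102432 - 2/1135 = -116260322/1135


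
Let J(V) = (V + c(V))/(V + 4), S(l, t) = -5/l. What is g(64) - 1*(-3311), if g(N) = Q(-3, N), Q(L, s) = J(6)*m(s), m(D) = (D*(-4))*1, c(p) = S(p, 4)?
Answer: 47681/15 ≈ 3178.7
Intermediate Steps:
c(p) = -5/p
m(D) = -4*D (m(D) = -4*D*1 = -4*D)
J(V) = (V - 5/V)/(4 + V) (J(V) = (V - 5/V)/(V + 4) = (V - 5/V)/(4 + V))
Q(L, s) = -31*s/15 (Q(L, s) = ((-5 + 6**2)/(6*(4 + 6)))*(-4*s) = ((1/6)*(-5 + 36)/10)*(-4*s) = ((1/6)*(1/10)*31)*(-4*s) = 31*(-4*s)/60 = -31*s/15)
g(N) = -31*N/15
g(64) - 1*(-3311) = -31/15*64 - 1*(-3311) = -1984/15 + 3311 = 47681/15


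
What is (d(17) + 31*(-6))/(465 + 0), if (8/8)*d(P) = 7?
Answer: -179/465 ≈ -0.38495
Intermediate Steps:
d(P) = 7
(d(17) + 31*(-6))/(465 + 0) = (7 + 31*(-6))/(465 + 0) = (7 - 186)/465 = -179*1/465 = -179/465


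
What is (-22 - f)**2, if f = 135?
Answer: 24649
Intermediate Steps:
(-22 - f)**2 = (-22 - 1*135)**2 = (-22 - 135)**2 = (-157)**2 = 24649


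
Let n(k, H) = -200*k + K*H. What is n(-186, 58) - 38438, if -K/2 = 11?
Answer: -2514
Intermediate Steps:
K = -22 (K = -2*11 = -22)
n(k, H) = -200*k - 22*H
n(-186, 58) - 38438 = (-200*(-186) - 22*58) - 38438 = (37200 - 1276) - 38438 = 35924 - 38438 = -2514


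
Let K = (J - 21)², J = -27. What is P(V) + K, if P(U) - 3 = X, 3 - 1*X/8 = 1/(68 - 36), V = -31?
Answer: 9323/4 ≈ 2330.8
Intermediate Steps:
X = 95/4 (X = 24 - 8/(68 - 36) = 24 - 8/32 = 24 - 8*1/32 = 24 - ¼ = 95/4 ≈ 23.750)
P(U) = 107/4 (P(U) = 3 + 95/4 = 107/4)
K = 2304 (K = (-27 - 21)² = (-48)² = 2304)
P(V) + K = 107/4 + 2304 = 9323/4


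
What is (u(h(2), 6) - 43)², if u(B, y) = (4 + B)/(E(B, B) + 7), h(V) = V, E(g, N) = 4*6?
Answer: 1760929/961 ≈ 1832.4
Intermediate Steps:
E(g, N) = 24
u(B, y) = 4/31 + B/31 (u(B, y) = (4 + B)/(24 + 7) = (4 + B)/31 = (4 + B)*(1/31) = 4/31 + B/31)
(u(h(2), 6) - 43)² = ((4/31 + (1/31)*2) - 43)² = ((4/31 + 2/31) - 43)² = (6/31 - 43)² = (-1327/31)² = 1760929/961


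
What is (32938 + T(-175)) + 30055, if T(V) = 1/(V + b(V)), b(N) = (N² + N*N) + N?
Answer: 3836273701/60900 ≈ 62993.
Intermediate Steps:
b(N) = N + 2*N² (b(N) = (N² + N²) + N = 2*N² + N = N + 2*N²)
T(V) = 1/(V + V*(1 + 2*V))
(32938 + T(-175)) + 30055 = (32938 + (½)/(-175*(1 - 175))) + 30055 = (32938 + (½)*(-1/175)/(-174)) + 30055 = (32938 + (½)*(-1/175)*(-1/174)) + 30055 = (32938 + 1/60900) + 30055 = 2005924201/60900 + 30055 = 3836273701/60900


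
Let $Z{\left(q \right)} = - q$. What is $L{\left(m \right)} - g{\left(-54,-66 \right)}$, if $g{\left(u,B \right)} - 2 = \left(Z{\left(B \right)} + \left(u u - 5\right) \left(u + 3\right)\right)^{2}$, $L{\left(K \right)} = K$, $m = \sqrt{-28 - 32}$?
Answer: $-22021076027 + 2 i \sqrt{15} \approx -2.2021 \cdot 10^{10} + 7.746 i$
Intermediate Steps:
$m = 2 i \sqrt{15}$ ($m = \sqrt{-60} = 2 i \sqrt{15} \approx 7.746 i$)
$g{\left(u,B \right)} = 2 + \left(- B + \left(-5 + u^{2}\right) \left(3 + u\right)\right)^{2}$ ($g{\left(u,B \right)} = 2 + \left(- B + \left(u u - 5\right) \left(u + 3\right)\right)^{2} = 2 + \left(- B + \left(u^{2} - 5\right) \left(3 + u\right)\right)^{2} = 2 + \left(- B + \left(-5 + u^{2}\right) \left(3 + u\right)\right)^{2}$)
$L{\left(m \right)} - g{\left(-54,-66 \right)} = 2 i \sqrt{15} - \left(2 + \left(15 - 66 - \left(-54\right)^{3} - 3 \left(-54\right)^{2} + 5 \left(-54\right)\right)^{2}\right) = 2 i \sqrt{15} - \left(2 + \left(15 - 66 - -157464 - 8748 - 270\right)^{2}\right) = 2 i \sqrt{15} - \left(2 + \left(15 - 66 + 157464 - 8748 - 270\right)^{2}\right) = 2 i \sqrt{15} - \left(2 + 148395^{2}\right) = 2 i \sqrt{15} - \left(2 + 22021076025\right) = 2 i \sqrt{15} - 22021076027 = -22021076027 + 2 i \sqrt{15}$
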